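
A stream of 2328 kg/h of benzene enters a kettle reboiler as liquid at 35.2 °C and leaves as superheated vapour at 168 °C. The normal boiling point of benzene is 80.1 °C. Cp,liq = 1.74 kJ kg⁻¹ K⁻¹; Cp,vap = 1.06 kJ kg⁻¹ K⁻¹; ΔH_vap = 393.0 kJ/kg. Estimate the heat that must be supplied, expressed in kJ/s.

liquid 35.2→80.1 °C: 78.126 kJ/kg
vaporisation at 80.1 °C: 393 kJ/kg
vapour 80.1→168 °C: 93.174 kJ/kg
Δh = 78.126 + 393 + 93.174 = 564.3 kJ/kg
Q = ṁ·Δh = 2328 kg/h × 564.3 kJ/kg = 1.3137e+06 kJ/h
|Q| = 364.91 kW

Q = 365 kJ/s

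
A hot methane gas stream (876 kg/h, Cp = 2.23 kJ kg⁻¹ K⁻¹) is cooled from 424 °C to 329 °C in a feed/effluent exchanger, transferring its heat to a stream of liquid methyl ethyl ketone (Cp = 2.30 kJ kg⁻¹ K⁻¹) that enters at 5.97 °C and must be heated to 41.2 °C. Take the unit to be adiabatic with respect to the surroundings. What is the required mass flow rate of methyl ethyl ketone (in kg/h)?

ṁ_c = 2290 kg/h

Heat released by hot stream: Q = 876 × 2.23 × (424 − 329) = 185580 kJ/h
Energy balance on cold side (adiabatic exchanger): Q = ṁ_c·Cp_c·(T_c,out − T_c,in)
ṁ_c = 185580 / [2.30 × (41.2 − 5.97)] = 2290.3 kg/h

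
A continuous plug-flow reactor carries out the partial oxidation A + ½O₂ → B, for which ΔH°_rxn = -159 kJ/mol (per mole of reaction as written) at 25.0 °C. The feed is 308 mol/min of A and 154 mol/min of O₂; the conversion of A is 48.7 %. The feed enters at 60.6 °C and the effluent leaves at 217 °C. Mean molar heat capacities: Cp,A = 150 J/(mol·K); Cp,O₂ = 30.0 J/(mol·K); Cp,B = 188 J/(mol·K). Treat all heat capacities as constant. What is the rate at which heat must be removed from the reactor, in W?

Q_out = 254000 W

Extent of reaction ξ = 0.487 × 308 = 150 mol/min
Reaction term: ξ·ΔH°_rxn = 150 × -159 = -23849 kJ/min
Sensible, feed 60.6→25 °C: -1809.2 kJ/min
Outlet flows (mol/min): A 158, O₂ 79.002, B 150
Sensible, products 25→217 °C: 10420 kJ/min
Q = ΔH = -15239 kJ/min = -253.98 kW
Heat removed = 253980 W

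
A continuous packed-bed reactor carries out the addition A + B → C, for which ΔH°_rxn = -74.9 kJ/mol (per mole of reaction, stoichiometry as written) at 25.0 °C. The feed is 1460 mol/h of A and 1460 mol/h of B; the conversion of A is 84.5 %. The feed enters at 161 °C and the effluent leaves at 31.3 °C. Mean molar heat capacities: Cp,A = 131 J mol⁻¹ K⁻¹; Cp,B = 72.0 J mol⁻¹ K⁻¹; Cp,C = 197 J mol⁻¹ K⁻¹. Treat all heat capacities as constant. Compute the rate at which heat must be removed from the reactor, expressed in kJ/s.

Q_out = 36.4 kJ/s

Extent of reaction ξ = 0.845 × 1460 = 1233.7 mol/h
Reaction term: ξ·ΔH°_rxn = 1233.7 × -74.9 = -92404 kJ/h
Sensible, feed 161→25 °C: -40308 kJ/h
Outlet flows (mol/h): A 226.3, B 226.3, C 1233.7
Sensible, products 25→31.3 °C: 1820.6 kJ/h
Q = ΔH = -130890 kJ/h = -36.359 kW
Heat removed = 36.359 kJ/s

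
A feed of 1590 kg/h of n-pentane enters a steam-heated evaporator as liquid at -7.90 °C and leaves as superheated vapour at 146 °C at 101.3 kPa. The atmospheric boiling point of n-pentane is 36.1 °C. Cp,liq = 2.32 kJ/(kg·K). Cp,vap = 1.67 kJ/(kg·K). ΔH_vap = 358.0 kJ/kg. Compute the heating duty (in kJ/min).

Q = 17100 kJ/min

liquid -7.90→36.1 °C: 102.08 kJ/kg
vaporisation at 36.1 °C: 358 kJ/kg
vapour 36.1→146 °C: 183.53 kJ/kg
Δh = 102.08 + 358 + 183.53 = 643.61 kJ/kg
Q = ṁ·Δh = 1590 kg/h × 643.61 kJ/kg = 1.0233e+06 kJ/h
|Q| = 284.26 kW = 17056 kJ/min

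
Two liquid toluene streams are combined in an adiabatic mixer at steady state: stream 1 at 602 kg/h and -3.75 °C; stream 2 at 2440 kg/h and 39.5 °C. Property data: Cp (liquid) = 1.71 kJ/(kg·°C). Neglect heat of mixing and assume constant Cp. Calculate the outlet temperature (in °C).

T_out = 30.9 °C

No heat crosses the boundary, so H_out = H_in.
T_out = Σ ṁᵢCp,ᵢTᵢ / Σ ṁᵢCp,ᵢ
      = 160950 / 5201.8 = 30.941 °C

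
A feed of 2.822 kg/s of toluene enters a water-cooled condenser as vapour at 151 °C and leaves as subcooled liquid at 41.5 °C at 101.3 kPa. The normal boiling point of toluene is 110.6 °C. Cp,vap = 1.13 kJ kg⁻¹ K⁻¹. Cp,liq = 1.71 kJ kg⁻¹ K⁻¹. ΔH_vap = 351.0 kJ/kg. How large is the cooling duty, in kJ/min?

Q_c = 87200 kJ/min

vapour 151→110.6 °C: -45.652 kJ/kg
condensation at 110.6 °C: -351 kJ/kg
liquid 110.6→41.5 °C: -118.16 kJ/kg
Δh = -45.652 + -351 + -118.16 = -514.81 kJ/kg
Q = ṁ·Δh = 2.822 kg/s × -514.81 kJ/kg = -1452.8 kJ/s
|Q| = 1452.8 kW = 87168 kJ/min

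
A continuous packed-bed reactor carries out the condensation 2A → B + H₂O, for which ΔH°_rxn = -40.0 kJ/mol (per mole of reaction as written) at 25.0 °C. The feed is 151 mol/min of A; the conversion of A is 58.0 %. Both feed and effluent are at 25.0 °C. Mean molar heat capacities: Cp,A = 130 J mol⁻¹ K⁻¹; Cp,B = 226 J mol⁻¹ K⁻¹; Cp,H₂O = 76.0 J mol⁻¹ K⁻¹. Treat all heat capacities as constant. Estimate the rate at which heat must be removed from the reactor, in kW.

Q_out = 29.2 kW

Extent of reaction ξ = 0.580 × 151 / 2 = 43.79 mol/min
Reaction term: ξ·ΔH°_rxn = 43.79 × -40.0 = -1751.6 kJ/min
Q = ΔH = -1751.6 kJ/min = -29.193 kW
Heat removed = 29.193 kW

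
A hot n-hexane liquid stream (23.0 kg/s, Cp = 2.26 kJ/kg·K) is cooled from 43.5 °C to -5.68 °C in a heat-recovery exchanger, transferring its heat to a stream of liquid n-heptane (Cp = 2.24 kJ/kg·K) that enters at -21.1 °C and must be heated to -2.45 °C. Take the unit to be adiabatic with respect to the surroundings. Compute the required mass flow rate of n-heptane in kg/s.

Heat released by hot stream: Q = 23.0 × 2.26 × (43.5 − -5.68) = 2556.4 kJ/s
Energy balance on cold side (adiabatic exchanger): Q = ṁ_c·Cp_c·(T_c,out − T_c,in)
ṁ_c = 2556.4 / [2.24 × (-2.45 − -21.1)] = 61.192 kg/s

ṁ_c = 61.2 kg/s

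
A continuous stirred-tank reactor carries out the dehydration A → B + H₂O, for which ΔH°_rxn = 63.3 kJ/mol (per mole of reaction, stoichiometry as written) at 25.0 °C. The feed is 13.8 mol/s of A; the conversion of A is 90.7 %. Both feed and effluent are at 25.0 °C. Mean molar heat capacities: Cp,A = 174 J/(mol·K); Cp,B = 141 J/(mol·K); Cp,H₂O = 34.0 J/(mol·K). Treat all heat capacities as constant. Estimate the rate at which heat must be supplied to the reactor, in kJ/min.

Extent of reaction ξ = 0.907 × 13.8 = 12.517 mol/s
Reaction term: ξ·ΔH°_rxn = 12.517 × 63.3 = 792.3 kJ/s
Q = ΔH = 792.3 kJ/s = 792.3 kW
Heat supplied = 47538 kJ/min

Q_in = 47500 kJ/min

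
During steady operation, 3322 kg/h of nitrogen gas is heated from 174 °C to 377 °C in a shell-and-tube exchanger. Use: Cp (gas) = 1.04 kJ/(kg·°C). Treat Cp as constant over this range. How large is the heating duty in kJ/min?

Q = ṁ·Cp·ΔT = 3322 × 1.04 × (377 − 174) = 701340 kJ/h
Converting: 701340 / 3600 s = 194.82 kW
Heating duty = 11689 kJ/min

Q = 11700 kJ/min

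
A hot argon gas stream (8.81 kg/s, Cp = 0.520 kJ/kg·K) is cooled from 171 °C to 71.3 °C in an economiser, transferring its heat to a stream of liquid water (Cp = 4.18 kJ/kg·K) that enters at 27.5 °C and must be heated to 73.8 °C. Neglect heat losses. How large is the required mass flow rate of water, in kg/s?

Heat released by hot stream: Q = 8.81 × 0.520 × (171 − 71.3) = 456.75 kJ/s
Energy balance on cold side (adiabatic exchanger): Q = ṁ_c·Cp_c·(T_c,out − T_c,in)
ṁ_c = 456.75 / [4.18 × (73.8 − 27.5)] = 2.36 kg/s

ṁ_c = 2.36 kg/s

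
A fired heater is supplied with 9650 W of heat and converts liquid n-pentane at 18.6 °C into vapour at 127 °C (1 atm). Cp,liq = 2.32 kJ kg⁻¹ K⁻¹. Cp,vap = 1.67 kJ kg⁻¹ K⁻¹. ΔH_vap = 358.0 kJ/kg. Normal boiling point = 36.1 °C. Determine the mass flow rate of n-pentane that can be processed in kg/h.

ṁ = 63.1 kg/h

Δh = 2.32×(36.1−18.6) + 358.0 + 1.67×(127−36.1) = 550.4 kJ/kg
Q = 9650 W = 9.65 kJ/s = 34740 kJ/h
ṁ = Q/Δh = 34740 / 550.4 = 63.117 kg/h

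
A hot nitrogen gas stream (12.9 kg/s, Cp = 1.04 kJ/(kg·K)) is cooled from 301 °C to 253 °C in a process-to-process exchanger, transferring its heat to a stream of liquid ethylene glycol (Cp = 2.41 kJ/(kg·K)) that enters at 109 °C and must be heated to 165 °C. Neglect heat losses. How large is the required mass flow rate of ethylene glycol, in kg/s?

ṁ_c = 4.77 kg/s

Heat released by hot stream: Q = 12.9 × 1.04 × (301 − 253) = 643.97 kJ/s
Energy balance on cold side (adiabatic exchanger): Q = ṁ_c·Cp_c·(T_c,out − T_c,in)
ṁ_c = 643.97 / [2.41 × (165 − 109)] = 4.7715 kg/s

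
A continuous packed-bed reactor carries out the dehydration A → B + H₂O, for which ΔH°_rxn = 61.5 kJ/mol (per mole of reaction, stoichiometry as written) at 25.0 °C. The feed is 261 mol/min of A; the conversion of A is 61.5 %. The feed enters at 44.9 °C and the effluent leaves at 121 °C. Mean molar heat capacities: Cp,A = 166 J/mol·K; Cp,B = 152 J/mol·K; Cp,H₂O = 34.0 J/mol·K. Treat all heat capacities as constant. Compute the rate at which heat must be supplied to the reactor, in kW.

Extent of reaction ξ = 0.615 × 261 = 160.51 mol/min
Reaction term: ξ·ΔH°_rxn = 160.51 × 61.5 = 9871.7 kJ/min
Sensible, feed 44.9→25 °C: -862.19 kJ/min
Outlet flows (mol/min): A 100.49, B 160.51, H₂O 160.51
Sensible, products 25→121 °C: 4467.5 kJ/min
Q = ΔH = 13477 kJ/min = 224.62 kW
Heat supplied = 224.62 kW

Q_in = 225 kW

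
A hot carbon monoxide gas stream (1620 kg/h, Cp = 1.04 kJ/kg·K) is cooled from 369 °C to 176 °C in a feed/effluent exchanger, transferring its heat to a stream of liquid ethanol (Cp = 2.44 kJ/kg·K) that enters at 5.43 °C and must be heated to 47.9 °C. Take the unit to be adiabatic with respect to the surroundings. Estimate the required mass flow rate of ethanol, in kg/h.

Heat released by hot stream: Q = 1620 × 1.04 × (369 − 176) = 325170 kJ/h
Energy balance on cold side (adiabatic exchanger): Q = ṁ_c·Cp_c·(T_c,out − T_c,in)
ṁ_c = 325170 / [2.44 × (47.9 − 5.43)] = 3137.9 kg/h

ṁ_c = 3140 kg/h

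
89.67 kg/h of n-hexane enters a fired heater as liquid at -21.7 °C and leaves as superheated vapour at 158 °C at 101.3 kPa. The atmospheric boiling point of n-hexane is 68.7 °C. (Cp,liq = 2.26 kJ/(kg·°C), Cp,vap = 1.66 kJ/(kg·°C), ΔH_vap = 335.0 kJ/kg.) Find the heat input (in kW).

liquid -21.7→68.7 °C: 204.3 kJ/kg
vaporisation at 68.7 °C: 335 kJ/kg
vapour 68.7→158 °C: 148.24 kJ/kg
Δh = 204.3 + 335 + 148.24 = 687.54 kJ/kg
Q = ṁ·Δh = 89.67 kg/h × 687.54 kJ/kg = 61652 kJ/h
|Q| = 17.126 kW

Q = 17.1 kW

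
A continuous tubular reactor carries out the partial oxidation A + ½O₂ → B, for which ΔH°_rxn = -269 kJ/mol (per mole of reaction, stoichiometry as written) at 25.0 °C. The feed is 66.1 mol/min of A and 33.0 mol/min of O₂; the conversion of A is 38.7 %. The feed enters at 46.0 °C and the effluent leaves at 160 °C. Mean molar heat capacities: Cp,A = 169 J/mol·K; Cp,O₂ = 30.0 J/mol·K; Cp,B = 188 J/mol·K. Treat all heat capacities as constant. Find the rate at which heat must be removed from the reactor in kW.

Q_out = 91.4 kW

Extent of reaction ξ = 0.387 × 66.1 = 25.581 mol/min
Reaction term: ξ·ΔH°_rxn = 25.581 × -269 = -6881.2 kJ/min
Sensible, feed 46.0→25 °C: -255.38 kJ/min
Outlet flows (mol/min): A 40.519, O₂ 20.21, B 25.581
Sensible, products 25→160 °C: 1655.5 kJ/min
Q = ΔH = -5481.1 kJ/min = -91.351 kW
Heat removed = 91.351 kW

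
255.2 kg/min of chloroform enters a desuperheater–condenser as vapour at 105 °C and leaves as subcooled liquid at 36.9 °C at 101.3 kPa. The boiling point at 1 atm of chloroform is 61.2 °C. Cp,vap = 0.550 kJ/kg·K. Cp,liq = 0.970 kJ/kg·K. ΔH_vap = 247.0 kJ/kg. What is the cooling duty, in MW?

Q_c = 1.25 MW

vapour 105→61.2 °C: -24.09 kJ/kg
condensation at 61.2 °C: -247 kJ/kg
liquid 61.2→36.9 °C: -23.571 kJ/kg
Δh = -24.09 + -247 + -23.571 = -294.66 kJ/kg
Q = ṁ·Δh = 255.2 kg/min × -294.66 kJ/kg = -75197 kJ/min
|Q| = 1253.3 kW = 1.2533 MW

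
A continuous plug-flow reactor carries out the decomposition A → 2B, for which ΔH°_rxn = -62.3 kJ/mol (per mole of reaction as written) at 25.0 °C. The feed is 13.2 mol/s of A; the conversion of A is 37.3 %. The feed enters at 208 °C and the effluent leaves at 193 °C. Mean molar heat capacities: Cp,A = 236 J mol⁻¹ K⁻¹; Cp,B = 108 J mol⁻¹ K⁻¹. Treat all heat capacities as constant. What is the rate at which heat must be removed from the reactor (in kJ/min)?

Extent of reaction ξ = 0.373 × 13.2 = 4.9236 mol/s
Reaction term: ξ·ΔH°_rxn = 4.9236 × -62.3 = -306.74 kJ/s
Sensible, feed 208→25 °C: -570.08 kJ/s
Outlet flows (mol/s): A 8.2764, B 9.8472
Sensible, products 25→193 °C: 506.81 kJ/s
Q = ΔH = -370.01 kJ/s = -370.01 kW
Heat removed = 22201 kJ/min

Q_out = 22200 kJ/min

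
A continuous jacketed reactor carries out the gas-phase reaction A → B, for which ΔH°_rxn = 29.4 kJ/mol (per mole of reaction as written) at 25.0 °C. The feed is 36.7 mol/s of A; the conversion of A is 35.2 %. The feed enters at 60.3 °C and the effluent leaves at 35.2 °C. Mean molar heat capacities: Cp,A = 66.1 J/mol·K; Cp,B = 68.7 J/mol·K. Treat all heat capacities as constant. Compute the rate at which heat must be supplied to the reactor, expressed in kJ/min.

Extent of reaction ξ = 0.352 × 36.7 = 12.918 mol/s
Reaction term: ξ·ΔH°_rxn = 12.918 × 29.4 = 379.8 kJ/s
Sensible, feed 60.3→25 °C: -85.633 kJ/s
Outlet flows (mol/s): A 23.782, B 12.918
Sensible, products 25→35.2 °C: 25.086 kJ/s
Q = ΔH = 319.25 kJ/s = 319.25 kW
Heat supplied = 19155 kJ/min

Q_in = 19200 kJ/min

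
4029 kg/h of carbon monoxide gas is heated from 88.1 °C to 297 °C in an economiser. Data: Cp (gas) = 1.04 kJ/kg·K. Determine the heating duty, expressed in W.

Q = ṁ·Cp·ΔT = 4029 × 1.04 × (297 − 88.1) = 875320 kJ/h
Converting: 875320 / 3600 s = 243.15 kW
Heating duty = 243150 W

Q = 243000 W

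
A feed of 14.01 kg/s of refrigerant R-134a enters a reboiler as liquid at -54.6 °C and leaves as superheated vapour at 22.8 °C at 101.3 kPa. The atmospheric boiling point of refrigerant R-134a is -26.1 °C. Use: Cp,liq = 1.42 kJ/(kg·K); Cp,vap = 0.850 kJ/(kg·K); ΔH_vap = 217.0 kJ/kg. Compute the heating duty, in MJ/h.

liquid -54.6→-26.1 °C: 40.47 kJ/kg
vaporisation at -26.1 °C: 217 kJ/kg
vapour -26.1→22.8 °C: 41.565 kJ/kg
Δh = 40.47 + 217 + 41.565 = 299.04 kJ/kg
Q = ṁ·Δh = 14.01 kg/s × 299.04 kJ/kg = 4189.5 kJ/s
|Q| = 4189.5 kW = 15082 MJ/h

Q = 15100 MJ/h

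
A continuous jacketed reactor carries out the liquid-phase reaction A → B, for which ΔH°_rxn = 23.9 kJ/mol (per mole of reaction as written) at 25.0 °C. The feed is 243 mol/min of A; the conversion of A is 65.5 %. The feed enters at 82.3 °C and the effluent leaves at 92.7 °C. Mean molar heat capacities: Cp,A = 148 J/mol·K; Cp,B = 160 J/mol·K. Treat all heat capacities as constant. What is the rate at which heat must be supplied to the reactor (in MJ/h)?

Q_in = 258 MJ/h

Extent of reaction ξ = 0.655 × 243 = 159.17 mol/min
Reaction term: ξ·ΔH°_rxn = 159.17 × 23.9 = 3804 kJ/min
Sensible, feed 82.3→25 °C: -2060.7 kJ/min
Outlet flows (mol/min): A 83.835, B 159.17
Sensible, products 25→92.7 °C: 2564.1 kJ/min
Q = ΔH = 4307.4 kJ/min = 71.79 kW
Heat supplied = 258.44 MJ/h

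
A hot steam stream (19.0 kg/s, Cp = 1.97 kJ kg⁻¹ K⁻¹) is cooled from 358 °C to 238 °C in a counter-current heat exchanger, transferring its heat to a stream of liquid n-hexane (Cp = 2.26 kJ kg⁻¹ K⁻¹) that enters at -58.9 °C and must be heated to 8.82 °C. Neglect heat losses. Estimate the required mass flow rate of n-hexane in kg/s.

ṁ_c = 29.3 kg/s

Heat released by hot stream: Q = 19.0 × 1.97 × (358 − 238) = 4491.6 kJ/s
Energy balance on cold side (adiabatic exchanger): Q = ṁ_c·Cp_c·(T_c,out − T_c,in)
ṁ_c = 4491.6 / [2.26 × (8.82 − -58.9)] = 29.348 kg/s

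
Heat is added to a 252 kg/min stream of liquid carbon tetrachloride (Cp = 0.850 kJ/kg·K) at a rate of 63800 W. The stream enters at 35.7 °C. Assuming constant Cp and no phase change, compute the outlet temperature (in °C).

T_out = 53.6 °C

Q = 63800 W = 3828 kJ/min
ΔT = Q/(ṁ·Cp) = 3828/(252×0.850) = 17.871 K
T_out = 35.7 + 17.871 = 53.571 °C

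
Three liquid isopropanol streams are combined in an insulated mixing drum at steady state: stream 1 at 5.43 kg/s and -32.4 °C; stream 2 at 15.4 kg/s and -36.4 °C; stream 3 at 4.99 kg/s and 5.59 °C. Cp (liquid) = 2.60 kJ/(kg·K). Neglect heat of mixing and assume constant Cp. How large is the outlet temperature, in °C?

T_out = -27.4 °C

No heat crosses the boundary, so H_out = H_in.
Σ ṁᵢCp,ᵢTᵢ = 5.43×2.60×-32.4 + 15.4×2.60×-36.4 + 4.99×2.60×5.59 = -1842.4
Σ ṁᵢCp,ᵢ = 5.43×2.60 + 15.4×2.60 + 4.99×2.60 = 67.132
T_out = -1842.4 / 67.132 = -27.444 °C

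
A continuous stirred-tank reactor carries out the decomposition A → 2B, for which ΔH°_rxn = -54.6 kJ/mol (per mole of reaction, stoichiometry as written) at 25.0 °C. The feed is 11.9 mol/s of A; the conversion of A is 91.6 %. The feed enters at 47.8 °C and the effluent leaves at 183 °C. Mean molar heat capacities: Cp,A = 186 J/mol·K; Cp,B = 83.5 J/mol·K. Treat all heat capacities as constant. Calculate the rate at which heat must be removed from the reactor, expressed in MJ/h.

Q_out = 1180 MJ/h

Extent of reaction ξ = 0.916 × 11.9 = 10.9 mol/s
Reaction term: ξ·ΔH°_rxn = 10.9 × -54.6 = -595.16 kJ/s
Sensible, feed 47.8→25 °C: -50.466 kJ/s
Outlet flows (mol/s): A 0.9996, B 21.801
Sensible, products 25→183 °C: 316.99 kJ/s
Q = ΔH = -328.63 kJ/s = -328.63 kW
Heat removed = 1183.1 MJ/h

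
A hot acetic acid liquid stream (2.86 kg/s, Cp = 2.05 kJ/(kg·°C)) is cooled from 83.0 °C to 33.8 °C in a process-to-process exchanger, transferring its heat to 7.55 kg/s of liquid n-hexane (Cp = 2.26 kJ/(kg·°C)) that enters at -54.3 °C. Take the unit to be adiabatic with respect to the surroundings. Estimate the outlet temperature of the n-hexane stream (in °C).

Heat released by hot stream: Q = 2.86 × 2.05 × (83.0 − 33.8) = 288.46 kJ/s
Energy balance on cold side (adiabatic exchanger): Q = ṁ_c·Cp_c·(T_c,out − T_c,in)
T_c,out = -54.3 + 288.46/(7.55 × 2.26) = -37.394 °C

T_c,out = -37.4 °C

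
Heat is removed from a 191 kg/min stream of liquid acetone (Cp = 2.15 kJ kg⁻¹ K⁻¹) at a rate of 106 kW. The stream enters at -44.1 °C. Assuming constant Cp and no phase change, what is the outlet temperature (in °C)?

T_out = -59.6 °C

Q = 106 kW = 6360 kJ/min
ΔT = Q/(ṁ·Cp) = 6360/(191×2.15) = 15.488 K
T_out = -44.1 − 15.488 = -59.588 °C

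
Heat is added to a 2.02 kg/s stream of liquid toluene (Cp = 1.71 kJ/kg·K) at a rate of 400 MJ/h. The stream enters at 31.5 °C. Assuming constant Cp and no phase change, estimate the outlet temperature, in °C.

Q = 400 MJ/h = 111.11 kJ/s
ΔT = Q/(ṁ·Cp) = 111.11/(2.02×1.71) = 32.167 K
T_out = 31.5 + 32.167 = 63.667 °C

T_out = 63.7 °C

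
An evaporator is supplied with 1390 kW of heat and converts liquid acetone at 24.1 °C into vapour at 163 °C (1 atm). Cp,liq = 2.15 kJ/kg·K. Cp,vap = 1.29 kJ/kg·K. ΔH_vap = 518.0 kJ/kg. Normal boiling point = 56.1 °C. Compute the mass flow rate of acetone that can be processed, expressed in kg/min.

ṁ = 115 kg/min

Δh = 2.15×(56.1−24.1) + 518.0 + 1.29×(163−56.1) = 724.7 kJ/kg
Q = 1390 kW = 1390 kJ/s = 83400 kJ/min
ṁ = Q/Δh = 83400 / 724.7 = 115.08 kg/min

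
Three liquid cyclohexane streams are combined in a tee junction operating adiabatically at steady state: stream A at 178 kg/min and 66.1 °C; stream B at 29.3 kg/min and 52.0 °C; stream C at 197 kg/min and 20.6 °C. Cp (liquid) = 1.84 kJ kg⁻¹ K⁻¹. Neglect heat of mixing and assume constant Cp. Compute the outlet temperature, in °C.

T_out = 42.9 °C

Adiabatic, steady state ⇒ Σ ṁᵢCp,ᵢ(T_out − Tᵢ) = 0
T_out = Σ ṁᵢCp,ᵢTᵢ / Σ ṁᵢCp,ᵢ
      = 31920 / 743.91 = 42.908 °C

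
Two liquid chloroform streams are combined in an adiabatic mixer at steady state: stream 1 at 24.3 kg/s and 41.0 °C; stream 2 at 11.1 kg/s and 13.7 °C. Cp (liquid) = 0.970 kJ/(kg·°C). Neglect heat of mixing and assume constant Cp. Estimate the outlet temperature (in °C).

T_out = 32.4 °C

Energy balance with Q = 0: Σ ṁᵢCp,ᵢ(T_out − Tᵢ) = 0
T_out = Σ ṁᵢCp,ᵢTᵢ / Σ ṁᵢCp,ᵢ
      = 1113.9 / 34.338 = 32.44 °C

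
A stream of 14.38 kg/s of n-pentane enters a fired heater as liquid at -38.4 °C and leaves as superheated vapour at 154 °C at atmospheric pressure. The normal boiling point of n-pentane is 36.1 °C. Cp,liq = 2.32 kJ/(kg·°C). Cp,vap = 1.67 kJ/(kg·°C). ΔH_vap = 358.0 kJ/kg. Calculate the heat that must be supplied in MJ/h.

liquid -38.4→36.1 °C: 172.84 kJ/kg
vaporisation at 36.1 °C: 358 kJ/kg
vapour 36.1→154 °C: 196.89 kJ/kg
Δh = 172.84 + 358 + 196.89 = 727.73 kJ/kg
Q = ṁ·Δh = 14.38 kg/s × 727.73 kJ/kg = 10465 kJ/s
|Q| = 10465 kW = 37673 MJ/h

Q = 37700 MJ/h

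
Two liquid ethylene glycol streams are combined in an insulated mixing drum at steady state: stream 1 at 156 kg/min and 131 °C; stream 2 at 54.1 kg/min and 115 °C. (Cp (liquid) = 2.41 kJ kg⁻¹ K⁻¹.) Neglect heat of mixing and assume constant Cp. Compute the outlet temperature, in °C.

T_out = 127 °C

No heat crosses the boundary, so H_out = H_in.
Σ ṁᵢCp,ᵢTᵢ = 156×2.41×131 + 54.1×2.41×115 = 64245
Σ ṁᵢCp,ᵢ = 156×2.41 + 54.1×2.41 = 506.34
T_out = 64245 / 506.34 = 126.88 °C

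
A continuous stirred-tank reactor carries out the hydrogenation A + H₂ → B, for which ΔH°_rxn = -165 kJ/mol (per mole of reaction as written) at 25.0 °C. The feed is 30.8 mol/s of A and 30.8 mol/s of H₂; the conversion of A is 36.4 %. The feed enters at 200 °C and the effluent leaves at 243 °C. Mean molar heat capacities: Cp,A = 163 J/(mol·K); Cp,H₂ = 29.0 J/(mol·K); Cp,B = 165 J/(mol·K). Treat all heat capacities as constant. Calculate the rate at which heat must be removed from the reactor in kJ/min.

Extent of reaction ξ = 0.364 × 30.8 = 11.211 mol/s
Reaction term: ξ·ΔH°_rxn = 11.211 × -165 = -1849.8 kJ/s
Sensible, feed 200→25 °C: -1034.9 kJ/s
Outlet flows (mol/s): A 19.589, H₂ 19.589, B 11.211
Sensible, products 25→243 °C: 1223.2 kJ/s
Q = ΔH = -1661.6 kJ/s = -1661.6 kW
Heat removed = 99693 kJ/min

Q_out = 99700 kJ/min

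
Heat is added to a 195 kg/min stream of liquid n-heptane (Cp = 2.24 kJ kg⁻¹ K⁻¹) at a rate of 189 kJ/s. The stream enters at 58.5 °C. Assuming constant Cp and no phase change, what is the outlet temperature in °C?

T_out = 84.5 °C

Q = 189 kJ/s = 11340 kJ/min
ΔT = Q/(ṁ·Cp) = 11340/(195×2.24) = 25.962 K
T_out = 58.5 + 25.962 = 84.462 °C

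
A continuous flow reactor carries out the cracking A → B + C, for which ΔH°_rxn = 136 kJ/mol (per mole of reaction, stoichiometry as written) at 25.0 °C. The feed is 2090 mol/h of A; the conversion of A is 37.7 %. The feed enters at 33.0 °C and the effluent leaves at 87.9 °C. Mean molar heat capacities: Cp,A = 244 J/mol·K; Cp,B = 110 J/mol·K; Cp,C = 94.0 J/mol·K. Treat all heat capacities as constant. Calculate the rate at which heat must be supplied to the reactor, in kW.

Extent of reaction ξ = 0.377 × 2090 = 787.93 mol/h
Reaction term: ξ·ΔH°_rxn = 787.93 × 136 = 107160 kJ/h
Sensible, feed 33.0→25 °C: -4079.7 kJ/h
Outlet flows (mol/h): A 1302.1, B 787.93, C 787.93
Sensible, products 25→87.9 °C: 30094 kJ/h
Q = ΔH = 133170 kJ/h = 36.992 kW
Heat supplied = 36.992 kW

Q_in = 37.0 kW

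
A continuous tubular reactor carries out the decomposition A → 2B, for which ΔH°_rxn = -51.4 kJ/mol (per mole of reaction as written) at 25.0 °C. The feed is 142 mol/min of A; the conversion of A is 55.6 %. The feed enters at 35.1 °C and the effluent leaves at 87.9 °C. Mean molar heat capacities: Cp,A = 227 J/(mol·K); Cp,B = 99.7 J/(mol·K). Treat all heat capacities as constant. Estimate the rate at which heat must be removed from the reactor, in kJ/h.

Q_out = 150000 kJ/h

Extent of reaction ξ = 0.556 × 142 = 78.952 mol/min
Reaction term: ξ·ΔH°_rxn = 78.952 × -51.4 = -4058.1 kJ/min
Sensible, feed 35.1→25 °C: -325.56 kJ/min
Outlet flows (mol/min): A 63.048, B 157.9
Sensible, products 25→87.9 °C: 1890.5 kJ/min
Q = ΔH = -2493.2 kJ/min = -41.554 kW
Heat removed = 149590 kJ/h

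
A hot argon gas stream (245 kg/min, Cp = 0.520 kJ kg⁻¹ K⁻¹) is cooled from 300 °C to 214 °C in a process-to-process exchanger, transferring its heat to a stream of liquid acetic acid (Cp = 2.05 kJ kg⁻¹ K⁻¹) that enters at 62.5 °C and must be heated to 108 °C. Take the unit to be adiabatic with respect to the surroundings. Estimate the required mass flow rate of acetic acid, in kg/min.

Heat released by hot stream: Q = 245 × 0.520 × (300 − 214) = 10956 kJ/min
Energy balance on cold side (adiabatic exchanger): Q = ṁ_c·Cp_c·(T_c,out − T_c,in)
ṁ_c = 10956 / [2.05 × (108 − 62.5)] = 117.46 kg/min

ṁ_c = 117 kg/min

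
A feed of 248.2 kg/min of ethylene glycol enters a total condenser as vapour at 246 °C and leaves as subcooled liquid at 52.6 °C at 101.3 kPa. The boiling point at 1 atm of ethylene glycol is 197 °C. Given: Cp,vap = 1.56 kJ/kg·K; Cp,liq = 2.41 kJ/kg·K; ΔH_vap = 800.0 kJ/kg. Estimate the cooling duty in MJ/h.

Q_c = 18200 MJ/h

vapour 246→197 °C: -76.44 kJ/kg
condensation at 197 °C: -800 kJ/kg
liquid 197→52.6 °C: -348 kJ/kg
Δh = -76.44 + -800 + -348 = -1224.4 kJ/kg
Q = ṁ·Δh = 248.2 kg/min × -1224.4 kJ/kg = -303910 kJ/min
|Q| = 5065.1 kW = 18234 MJ/h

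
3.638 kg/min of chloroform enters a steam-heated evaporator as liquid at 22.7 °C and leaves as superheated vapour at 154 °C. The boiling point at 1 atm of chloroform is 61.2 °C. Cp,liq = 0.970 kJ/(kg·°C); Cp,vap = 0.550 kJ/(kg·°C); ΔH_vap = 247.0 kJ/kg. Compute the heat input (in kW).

Q = 20.3 kW

liquid 22.7→61.2 °C: 37.345 kJ/kg
vaporisation at 61.2 °C: 247 kJ/kg
vapour 61.2→154 °C: 51.04 kJ/kg
Δh = 37.345 + 247 + 51.04 = 335.38 kJ/kg
Q = ṁ·Δh = 3.638 kg/min × 335.38 kJ/kg = 1220.1 kJ/min
|Q| = 20.336 kW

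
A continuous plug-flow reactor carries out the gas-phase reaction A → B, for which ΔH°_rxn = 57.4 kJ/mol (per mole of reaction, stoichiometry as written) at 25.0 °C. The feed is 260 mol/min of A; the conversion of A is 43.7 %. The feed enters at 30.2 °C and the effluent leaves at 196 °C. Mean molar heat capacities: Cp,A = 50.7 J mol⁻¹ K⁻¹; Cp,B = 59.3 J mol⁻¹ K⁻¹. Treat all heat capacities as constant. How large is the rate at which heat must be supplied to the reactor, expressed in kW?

Extent of reaction ξ = 0.437 × 260 = 113.62 mol/min
Reaction term: ξ·ΔH°_rxn = 113.62 × 57.4 = 6521.8 kJ/min
Sensible, feed 30.2→25 °C: -68.546 kJ/min
Outlet flows (mol/min): A 146.38, B 113.62
Sensible, products 25→196 °C: 2421.2 kJ/min
Q = ΔH = 8874.5 kJ/min = 147.91 kW
Heat supplied = 147.91 kW

Q_in = 148 kW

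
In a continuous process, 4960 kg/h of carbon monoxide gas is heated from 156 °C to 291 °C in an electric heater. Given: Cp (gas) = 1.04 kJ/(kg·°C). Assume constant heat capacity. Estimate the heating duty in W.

Q = ṁ·Cp·ΔT = 4960 × 1.04 × (291 − 156) = 696380 kJ/h
Converting: 696380 / 3600 s = 193.44 kW
Heating duty = 193440 W

Q = 193000 W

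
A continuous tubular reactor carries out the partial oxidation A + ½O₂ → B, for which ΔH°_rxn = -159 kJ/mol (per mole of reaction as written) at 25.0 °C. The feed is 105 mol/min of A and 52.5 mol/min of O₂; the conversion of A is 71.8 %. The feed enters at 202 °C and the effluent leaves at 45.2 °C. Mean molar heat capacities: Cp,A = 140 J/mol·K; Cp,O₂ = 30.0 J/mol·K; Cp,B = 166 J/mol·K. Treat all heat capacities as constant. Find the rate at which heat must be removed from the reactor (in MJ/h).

Q_out = 871 MJ/h

Extent of reaction ξ = 0.718 × 105 = 75.39 mol/min
Reaction term: ξ·ΔH°_rxn = 75.39 × -159 = -11987 kJ/min
Sensible, feed 202→25 °C: -2880.7 kJ/min
Outlet flows (mol/min): A 29.61, O₂ 14.805, B 75.39
Sensible, products 25→45.2 °C: 345.51 kJ/min
Q = ΔH = -14522 kJ/min = -242.04 kW
Heat removed = 871.33 MJ/h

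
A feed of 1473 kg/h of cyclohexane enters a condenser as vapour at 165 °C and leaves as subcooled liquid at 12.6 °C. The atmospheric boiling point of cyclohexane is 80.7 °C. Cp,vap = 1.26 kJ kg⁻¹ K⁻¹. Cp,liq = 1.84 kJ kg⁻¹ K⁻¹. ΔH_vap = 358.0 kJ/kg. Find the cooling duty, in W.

vapour 165→80.7 °C: -106.22 kJ/kg
condensation at 80.7 °C: -358 kJ/kg
liquid 80.7→12.6 °C: -125.3 kJ/kg
Δh = -106.22 + -358 + -125.3 = -589.52 kJ/kg
Q = ṁ·Δh = 1473 kg/h × -589.52 kJ/kg = -868370 kJ/h
|Q| = 241.21 kW = 241210 W

Q_c = 241000 W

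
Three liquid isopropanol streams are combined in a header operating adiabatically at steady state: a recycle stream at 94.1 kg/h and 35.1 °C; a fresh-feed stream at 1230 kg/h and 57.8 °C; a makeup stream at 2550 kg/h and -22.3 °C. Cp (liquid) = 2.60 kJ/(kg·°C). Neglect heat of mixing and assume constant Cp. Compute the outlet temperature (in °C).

T_out = 4.53 °C

Energy balance with Q = 0: Σ ṁᵢCp,ᵢ(T_out − Tᵢ) = 0
Σ ṁᵢCp,ᵢTᵢ = 94.1×2.60×35.1 + 1230×2.60×57.8 + 2550×2.60×-22.3 = 45583
Σ ṁᵢCp,ᵢ = 94.1×2.60 + 1230×2.60 + 2550×2.60 = 10073
T_out = 45583 / 10073 = 4.5254 °C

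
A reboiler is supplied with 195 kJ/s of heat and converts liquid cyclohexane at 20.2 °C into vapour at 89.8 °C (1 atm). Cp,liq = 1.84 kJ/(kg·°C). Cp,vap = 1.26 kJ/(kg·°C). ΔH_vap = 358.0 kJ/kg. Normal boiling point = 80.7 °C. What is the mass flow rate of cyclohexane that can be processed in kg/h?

Δh = 1.84×(80.7−20.2) + 358.0 + 1.26×(89.8−80.7) = 480.79 kJ/kg
Q = 195 kJ/s = 195 kJ/s = 702000 kJ/h
ṁ = Q/Δh = 702000 / 480.79 = 1460.1 kg/h

ṁ = 1460 kg/h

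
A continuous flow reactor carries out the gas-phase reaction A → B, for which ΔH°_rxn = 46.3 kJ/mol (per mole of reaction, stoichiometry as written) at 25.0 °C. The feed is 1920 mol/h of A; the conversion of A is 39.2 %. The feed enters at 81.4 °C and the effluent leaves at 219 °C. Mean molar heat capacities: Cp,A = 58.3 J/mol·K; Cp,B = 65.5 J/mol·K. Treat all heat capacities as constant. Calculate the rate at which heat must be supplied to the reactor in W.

Extent of reaction ξ = 0.392 × 1920 = 752.64 mol/h
Reaction term: ξ·ΔH°_rxn = 752.64 × 46.3 = 34847 kJ/h
Sensible, feed 81.4→25 °C: -6313.2 kJ/h
Outlet flows (mol/h): A 1167.4, B 752.64
Sensible, products 25→219 °C: 22767 kJ/h
Q = ΔH = 51301 kJ/h = 14.25 kW
Heat supplied = 14250 W

Q_in = 14300 W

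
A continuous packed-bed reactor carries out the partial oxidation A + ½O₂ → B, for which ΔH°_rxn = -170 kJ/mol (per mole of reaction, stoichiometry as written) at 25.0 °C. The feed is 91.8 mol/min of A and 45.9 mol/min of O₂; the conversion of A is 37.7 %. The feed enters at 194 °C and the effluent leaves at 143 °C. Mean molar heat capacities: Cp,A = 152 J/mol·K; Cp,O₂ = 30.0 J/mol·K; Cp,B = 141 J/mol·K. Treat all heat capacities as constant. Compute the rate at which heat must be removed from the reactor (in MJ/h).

Q_out = 406 MJ/h

Extent of reaction ξ = 0.377 × 91.8 = 34.609 mol/min
Reaction term: ξ·ΔH°_rxn = 34.609 × -170 = -5883.5 kJ/min
Sensible, feed 194→25 °C: -2590.9 kJ/min
Outlet flows (mol/min): A 57.191, O₂ 28.596, B 34.609
Sensible, products 25→143 °C: 1702.8 kJ/min
Q = ΔH = -6771.5 kJ/min = -112.86 kW
Heat removed = 406.29 MJ/h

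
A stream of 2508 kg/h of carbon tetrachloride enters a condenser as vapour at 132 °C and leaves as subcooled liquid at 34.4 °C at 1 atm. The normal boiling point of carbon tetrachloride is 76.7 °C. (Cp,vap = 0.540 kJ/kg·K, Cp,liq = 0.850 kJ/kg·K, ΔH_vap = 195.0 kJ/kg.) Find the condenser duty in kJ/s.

vapour 132→76.7 °C: -29.862 kJ/kg
condensation at 76.7 °C: -195 kJ/kg
liquid 76.7→34.4 °C: -35.955 kJ/kg
Δh = -29.862 + -195 + -35.955 = -260.82 kJ/kg
Q = ṁ·Δh = 2508 kg/h × -260.82 kJ/kg = -654130 kJ/h
|Q| = 181.7 kW

Q_c = 182 kJ/s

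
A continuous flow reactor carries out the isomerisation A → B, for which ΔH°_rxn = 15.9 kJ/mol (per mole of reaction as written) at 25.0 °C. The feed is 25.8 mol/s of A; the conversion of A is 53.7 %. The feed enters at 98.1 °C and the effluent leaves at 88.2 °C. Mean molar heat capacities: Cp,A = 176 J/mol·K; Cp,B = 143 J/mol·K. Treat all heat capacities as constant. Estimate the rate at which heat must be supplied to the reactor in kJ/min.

Q_in = 8790 kJ/min

Extent of reaction ξ = 0.537 × 25.8 = 13.855 mol/s
Reaction term: ξ·ΔH°_rxn = 13.855 × 15.9 = 220.29 kJ/s
Sensible, feed 98.1→25 °C: -331.93 kJ/s
Outlet flows (mol/s): A 11.945, B 13.855
Sensible, products 25→88.2 °C: 258.08 kJ/s
Q = ΔH = 146.44 kJ/s = 146.44 kW
Heat supplied = 8786.3 kJ/min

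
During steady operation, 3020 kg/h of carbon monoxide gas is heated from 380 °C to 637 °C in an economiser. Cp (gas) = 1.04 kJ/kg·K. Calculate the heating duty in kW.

Q = 224 kW

Q = ṁ·Cp·ΔT = 3020 × 1.04 × (637 − 380) = 807190 kJ/h
Converting: 807190 / 3600 s = 224.22 kW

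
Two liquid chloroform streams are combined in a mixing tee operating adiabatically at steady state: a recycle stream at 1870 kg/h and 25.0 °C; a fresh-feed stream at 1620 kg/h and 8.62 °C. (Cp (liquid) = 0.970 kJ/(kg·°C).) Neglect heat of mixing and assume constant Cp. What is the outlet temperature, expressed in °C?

T_out = 17.4 °C

No heat crosses the boundary, so H_out = H_in.
T_out = Σ ṁᵢCp,ᵢTᵢ / Σ ṁᵢCp,ᵢ
      = 58893 / 3385.3 = 17.397 °C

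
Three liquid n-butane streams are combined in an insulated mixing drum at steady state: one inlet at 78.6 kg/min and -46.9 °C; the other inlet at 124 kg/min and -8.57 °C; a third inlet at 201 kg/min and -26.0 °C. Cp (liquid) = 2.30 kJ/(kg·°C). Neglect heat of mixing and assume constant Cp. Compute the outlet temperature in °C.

T_out = -24.7 °C

No heat crosses the boundary, so H_out = H_in.
T_out = Σ ṁᵢCp,ᵢTᵢ / Σ ṁᵢCp,ᵢ
      = -22943 / 928.28 = -24.715 °C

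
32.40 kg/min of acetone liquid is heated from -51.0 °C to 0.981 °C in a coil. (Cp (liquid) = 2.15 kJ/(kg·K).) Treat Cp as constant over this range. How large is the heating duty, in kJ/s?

Q = ṁ·Cp·ΔT = 32.40 × 2.15 × (0.981 − -51.0) = 3621 kJ/min
Converting: 3621 / 60 s = 60.35 kW

Q = 60.3 kJ/s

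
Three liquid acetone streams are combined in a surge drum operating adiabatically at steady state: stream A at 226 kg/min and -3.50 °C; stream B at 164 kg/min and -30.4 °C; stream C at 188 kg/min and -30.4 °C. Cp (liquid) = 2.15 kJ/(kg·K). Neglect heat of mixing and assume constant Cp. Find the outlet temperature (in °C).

T_out = -19.9 °C

No heat crosses the boundary, so H_out = H_in.
T_out = Σ ṁᵢCp,ᵢTᵢ / Σ ṁᵢCp,ᵢ
      = -24707 / 1242.7 = -19.882 °C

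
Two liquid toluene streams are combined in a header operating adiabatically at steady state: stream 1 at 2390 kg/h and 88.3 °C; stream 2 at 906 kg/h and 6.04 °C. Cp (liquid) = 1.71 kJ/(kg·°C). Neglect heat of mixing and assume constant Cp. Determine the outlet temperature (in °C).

T_out = 65.7 °C

Adiabatic, steady state ⇒ Σ ṁᵢCp,ᵢ(T_out − Tᵢ) = 0
T_out = Σ ṁᵢCp,ᵢTᵢ / Σ ṁᵢCp,ᵢ
      = 370230 / 5636.2 = 65.688 °C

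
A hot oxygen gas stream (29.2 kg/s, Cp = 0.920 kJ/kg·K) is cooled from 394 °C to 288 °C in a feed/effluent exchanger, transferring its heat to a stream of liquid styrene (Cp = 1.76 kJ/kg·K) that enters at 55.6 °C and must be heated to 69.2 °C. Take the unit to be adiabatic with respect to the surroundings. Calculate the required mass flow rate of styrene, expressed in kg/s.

ṁ_c = 119 kg/s

Heat released by hot stream: Q = 29.2 × 0.920 × (394 − 288) = 2847.6 kJ/s
Energy balance on cold side (adiabatic exchanger): Q = ṁ_c·Cp_c·(T_c,out − T_c,in)
ṁ_c = 2847.6 / [1.76 × (69.2 − 55.6)] = 118.97 kg/s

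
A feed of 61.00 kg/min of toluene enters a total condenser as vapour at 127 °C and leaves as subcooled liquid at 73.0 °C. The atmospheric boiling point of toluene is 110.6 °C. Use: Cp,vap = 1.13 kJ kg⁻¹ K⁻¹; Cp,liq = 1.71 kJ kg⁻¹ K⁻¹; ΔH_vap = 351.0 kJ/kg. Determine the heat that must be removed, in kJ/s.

Q_c = 441 kJ/s

vapour 127→110.6 °C: -18.532 kJ/kg
condensation at 110.6 °C: -351 kJ/kg
liquid 110.6→73.0 °C: -64.296 kJ/kg
Δh = -18.532 + -351 + -64.296 = -433.83 kJ/kg
Q = ṁ·Δh = 61.00 kg/min × -433.83 kJ/kg = -26464 kJ/min
|Q| = 441.06 kW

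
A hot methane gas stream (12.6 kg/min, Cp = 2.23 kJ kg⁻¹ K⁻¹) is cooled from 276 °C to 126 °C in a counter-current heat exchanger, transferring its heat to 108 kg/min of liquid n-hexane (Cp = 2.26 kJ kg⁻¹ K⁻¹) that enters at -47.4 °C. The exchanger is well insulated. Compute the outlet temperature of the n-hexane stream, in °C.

T_c,out = -30.1 °C

Heat released by hot stream: Q = 12.6 × 2.23 × (276 − 126) = 4214.7 kJ/min
Energy balance on cold side (adiabatic exchanger): Q = ṁ_c·Cp_c·(T_c,out − T_c,in)
T_c,out = -47.4 + 4214.7/(108 × 2.26) = -30.132 °C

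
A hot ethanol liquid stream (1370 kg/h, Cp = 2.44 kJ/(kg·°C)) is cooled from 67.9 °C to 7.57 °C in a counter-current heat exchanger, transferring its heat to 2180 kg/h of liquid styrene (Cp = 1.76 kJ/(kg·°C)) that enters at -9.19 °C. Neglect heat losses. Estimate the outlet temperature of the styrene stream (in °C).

T_c,out = 43.4 °C

Heat released by hot stream: Q = 1370 × 2.44 × (67.9 − 7.57) = 201670 kJ/h
Energy balance on cold side (adiabatic exchanger): Q = ṁ_c·Cp_c·(T_c,out − T_c,in)
T_c,out = -9.19 + 201670/(2180 × 1.76) = 43.372 °C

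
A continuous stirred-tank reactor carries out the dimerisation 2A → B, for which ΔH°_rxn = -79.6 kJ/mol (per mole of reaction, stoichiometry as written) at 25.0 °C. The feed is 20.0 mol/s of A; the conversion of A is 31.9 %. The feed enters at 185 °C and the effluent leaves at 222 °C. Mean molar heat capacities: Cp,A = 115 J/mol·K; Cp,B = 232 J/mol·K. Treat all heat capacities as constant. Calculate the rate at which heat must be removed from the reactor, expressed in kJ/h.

Extent of reaction ξ = 0.319 × 20.0 / 2 = 3.19 mol/s
Reaction term: ξ·ΔH°_rxn = 3.19 × -79.6 = -253.92 kJ/s
Sensible, feed 185→25 °C: -368 kJ/s
Outlet flows (mol/s): A 13.62, B 3.19
Sensible, products 25→222 °C: 454.36 kJ/s
Q = ΔH = -167.57 kJ/s = -167.57 kW
Heat removed = 603240 kJ/h

Q_out = 603000 kJ/h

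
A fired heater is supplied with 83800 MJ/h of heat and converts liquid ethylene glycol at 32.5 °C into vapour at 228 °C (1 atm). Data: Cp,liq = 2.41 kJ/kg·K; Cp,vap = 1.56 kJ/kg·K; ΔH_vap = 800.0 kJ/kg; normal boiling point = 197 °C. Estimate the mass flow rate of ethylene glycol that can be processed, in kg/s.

ṁ = 18.7 kg/s

Δh = 2.41×(197−32.5) + 800.0 + 1.56×(228−197) = 1244.8 kJ/kg
Q = 83800 MJ/h = 23278 kJ/s = 23278 kJ/s
ṁ = Q/Δh = 23278 / 1244.8 = 18.7 kg/s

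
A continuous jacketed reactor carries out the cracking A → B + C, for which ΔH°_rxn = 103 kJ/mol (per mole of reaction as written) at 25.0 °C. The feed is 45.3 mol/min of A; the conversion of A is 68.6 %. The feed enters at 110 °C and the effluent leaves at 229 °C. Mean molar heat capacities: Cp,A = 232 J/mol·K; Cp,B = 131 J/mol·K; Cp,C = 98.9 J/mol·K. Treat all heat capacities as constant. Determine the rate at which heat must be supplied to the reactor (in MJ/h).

Extent of reaction ξ = 0.686 × 45.3 = 31.076 mol/min
Reaction term: ξ·ΔH°_rxn = 31.076 × 103 = 3200.8 kJ/min
Sensible, feed 110→25 °C: -893.32 kJ/min
Outlet flows (mol/min): A 14.224, B 31.076, C 31.076
Sensible, products 25→229 °C: 2130.6 kJ/min
Q = ΔH = 4438.1 kJ/min = 73.969 kW
Heat supplied = 266.29 MJ/h

Q_in = 266 MJ/h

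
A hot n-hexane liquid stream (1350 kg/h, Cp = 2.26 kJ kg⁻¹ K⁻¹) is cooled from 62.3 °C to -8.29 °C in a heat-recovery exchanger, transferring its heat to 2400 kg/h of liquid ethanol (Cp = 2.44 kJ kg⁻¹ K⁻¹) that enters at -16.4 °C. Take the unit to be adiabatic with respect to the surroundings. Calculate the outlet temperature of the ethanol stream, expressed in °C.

Heat released by hot stream: Q = 1350 × 2.26 × (62.3 − -8.29) = 215370 kJ/h
Energy balance on cold side (adiabatic exchanger): Q = ṁ_c·Cp_c·(T_c,out − T_c,in)
T_c,out = -16.4 + 215370/(2400 × 2.44) = 20.378 °C

T_c,out = 20.4 °C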